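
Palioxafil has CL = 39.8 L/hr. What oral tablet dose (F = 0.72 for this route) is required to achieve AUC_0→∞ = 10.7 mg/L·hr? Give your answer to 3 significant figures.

Dose = CL × AUC_0→∞ / F
     = 39.8 × 10.7 / 0.72 = 591.472 mg

Dose = 591 mg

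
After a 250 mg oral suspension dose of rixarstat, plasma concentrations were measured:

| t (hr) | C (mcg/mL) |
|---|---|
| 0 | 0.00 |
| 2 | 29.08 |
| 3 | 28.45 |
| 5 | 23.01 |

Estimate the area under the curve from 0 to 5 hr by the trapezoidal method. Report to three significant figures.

Trapezoidal AUC_0→5:
  [0→2]: (0.00+29.08)/2 × 2 = 29.08
  [2→3]: (29.08+28.45)/2 × 1 = 28.765
  [3→5]: (28.45+23.01)/2 × 2 = 51.46
  Sum = 109.305 mcg/mL·hr

AUC = 109 mcg/mL·hr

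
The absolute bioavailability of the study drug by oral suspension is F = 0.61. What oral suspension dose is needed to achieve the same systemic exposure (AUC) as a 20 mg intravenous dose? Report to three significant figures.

For equal systemic exposure: F × D_ev = D_iv
D_ev = D_iv / F = 20 / 0.61 = 32.7869 mg

D_oral = 32.8 mg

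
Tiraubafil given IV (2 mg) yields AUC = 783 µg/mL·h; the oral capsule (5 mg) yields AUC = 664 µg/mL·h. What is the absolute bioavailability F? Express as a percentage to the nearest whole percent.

F = (AUC_ev / D_ev) / (AUC_iv / D_iv)
  = (664/5) / (783/2)
  = 132.8 / 391.5 = 0.3392
  = 33.92%

F = 34%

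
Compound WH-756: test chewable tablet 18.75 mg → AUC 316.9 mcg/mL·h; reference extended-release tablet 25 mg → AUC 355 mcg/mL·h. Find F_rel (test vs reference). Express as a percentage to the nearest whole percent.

F_rel = (AUC_test/D_test) / (AUC_ref/D_ref)
      = (316.9/18.75) / (355/25)
      = 16.9013 / 14.2 = 1.1902 = 119.02%

F_rel = 119%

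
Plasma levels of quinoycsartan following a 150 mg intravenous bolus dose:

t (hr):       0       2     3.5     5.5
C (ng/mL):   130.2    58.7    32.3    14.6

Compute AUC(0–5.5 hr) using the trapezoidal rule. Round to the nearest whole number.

AUC = 304 ng/mL·hr

Trapezoidal AUC_0→5.5:
  [0→2]: (130.2+58.7)/2 × 2 = 188.9
  [2→3.5]: (58.7+32.3)/2 × 1.5 = 68.25
  [3.5→5.5]: (32.3+14.6)/2 × 2 = 46.9
  Sum = 304.05 ng/mL·hr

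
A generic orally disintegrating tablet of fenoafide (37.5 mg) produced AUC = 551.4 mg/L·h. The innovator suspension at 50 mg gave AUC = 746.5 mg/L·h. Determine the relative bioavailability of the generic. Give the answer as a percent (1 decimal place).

F_rel = 98.5%

F_rel = (AUC_test/D_test) / (AUC_ref/D_ref)
      = (551.4/37.5) / (746.5/50)
      = 14.704 / 14.93 = 0.9849 = 98.49%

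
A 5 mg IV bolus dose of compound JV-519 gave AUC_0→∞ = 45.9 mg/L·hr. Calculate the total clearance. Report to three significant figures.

CL = 0.109 L/hr

CL = Dose_iv / AUC_0→∞
   = 5 / 45.9 = 0.108932 L/hr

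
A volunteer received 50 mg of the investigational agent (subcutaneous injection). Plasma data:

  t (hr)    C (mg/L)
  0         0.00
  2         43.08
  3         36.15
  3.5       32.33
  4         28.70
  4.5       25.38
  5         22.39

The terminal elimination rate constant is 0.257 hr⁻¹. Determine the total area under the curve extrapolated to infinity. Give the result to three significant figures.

Trapezoidal AUC_0→5:
  [0→2]: (0.00+43.08)/2 × 2 = 43.08
  [2→3]: (43.08+36.15)/2 × 1 = 39.615
  [3→3.5]: (36.15+32.33)/2 × 0.5 = 17.12
  [3.5→4]: (32.33+28.70)/2 × 0.5 = 15.2575
  [4→4.5]: (28.70+25.38)/2 × 0.5 = 13.52
  [4.5→5]: (25.38+22.39)/2 × 0.5 = 11.9425
  Sum = 140.535 mg/L·hr
Extrapolated tail: C_last / k_e = 22.39 / 0.257 = 87.121
AUC_0→∞ = 140.535 + 87.121 = 227.656 mg/L·hr

AUC = 228 mg/L·hr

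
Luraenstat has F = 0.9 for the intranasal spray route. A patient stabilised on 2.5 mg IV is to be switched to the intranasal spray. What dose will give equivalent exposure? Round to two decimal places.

D_intranasal = 2.78 mg

For equal systemic exposure: F × D_ev = D_iv
D_ev = D_iv / F = 2.5 / 0.9 = 2.77778 mg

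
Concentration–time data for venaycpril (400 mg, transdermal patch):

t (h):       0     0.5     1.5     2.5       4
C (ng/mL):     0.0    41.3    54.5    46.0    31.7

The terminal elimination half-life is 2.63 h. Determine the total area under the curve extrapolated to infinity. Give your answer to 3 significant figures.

Trapezoidal AUC_0→4:
  [0→0.5]: (0.0+41.3)/2 × 0.5 = 10.325
  [0.5→1.5]: (41.3+54.5)/2 × 1 = 47.9
  [1.5→2.5]: (54.5+46.0)/2 × 1 = 50.25
  [2.5→4]: (46.0+31.7)/2 × 1.5 = 58.275
  Sum = 166.75 ng/mL·h
k_e = ln2 / t½ = 0.693147 / 2.63 = 0.2636 h^-1
Extrapolated tail: C_last / k_e = 31.7 / 0.2636 = 120.258
AUC_0→∞ = 166.75 + 120.258 = 287.008 ng/mL·h

AUC = 287 ng/mL·h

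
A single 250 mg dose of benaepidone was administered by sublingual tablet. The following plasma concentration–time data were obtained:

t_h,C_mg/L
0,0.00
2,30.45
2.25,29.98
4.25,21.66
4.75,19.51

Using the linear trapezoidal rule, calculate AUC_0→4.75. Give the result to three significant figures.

AUC = 99.9 mg/L·h

Trapezoidal AUC_0→4.75:
  [0→2]: (0.00+30.45)/2 × 2 = 30.45
  [2→2.25]: (30.45+29.98)/2 × 0.25 = 7.55375
  [2.25→4.25]: (29.98+21.66)/2 × 2 = 51.64
  [4.25→4.75]: (21.66+19.51)/2 × 0.5 = 10.2925
  Sum = 99.93625 mg/L·h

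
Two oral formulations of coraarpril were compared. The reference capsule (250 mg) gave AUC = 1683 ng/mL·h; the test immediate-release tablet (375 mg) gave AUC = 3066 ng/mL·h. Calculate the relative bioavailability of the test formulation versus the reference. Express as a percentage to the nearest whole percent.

F_rel = (AUC_test/D_test) / (AUC_ref/D_ref)
      = (3066/375) / (1683/250)
      = 8.176 / 6.732 = 1.2145 = 121.45%

F_rel = 121%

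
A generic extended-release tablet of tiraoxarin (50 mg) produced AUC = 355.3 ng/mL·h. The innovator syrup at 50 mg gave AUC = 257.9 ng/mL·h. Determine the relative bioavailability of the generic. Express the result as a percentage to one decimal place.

F_rel = 137.8%

F_rel = (AUC_test/D_test) / (AUC_ref/D_ref)
      = (355.3/50) / (257.9/50)
      = 7.106 / 5.158 = 1.3777 = 137.77%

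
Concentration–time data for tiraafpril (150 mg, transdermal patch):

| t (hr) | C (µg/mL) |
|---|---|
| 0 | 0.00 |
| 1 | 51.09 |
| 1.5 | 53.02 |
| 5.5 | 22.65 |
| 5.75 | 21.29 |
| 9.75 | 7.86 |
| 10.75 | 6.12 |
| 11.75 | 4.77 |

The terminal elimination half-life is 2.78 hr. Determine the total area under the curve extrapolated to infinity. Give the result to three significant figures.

Trapezoidal AUC_0→11.75:
  [0→1]: (0.00+51.09)/2 × 1 = 25.545
  [1→1.5]: (51.09+53.02)/2 × 0.5 = 26.0275
  [1.5→5.5]: (53.02+22.65)/2 × 4 = 151.34
  [5.5→5.75]: (22.65+21.29)/2 × 0.25 = 5.4925
  [5.75→9.75]: (21.29+7.86)/2 × 4 = 58.3
  [9.75→10.75]: (7.86+6.12)/2 × 1 = 6.99
  [10.75→11.75]: (6.12+4.77)/2 × 1 = 5.445
  Sum = 279.14 µg/mL·hr
k_e = ln2 / t½ = 0.693147 / 2.78 = 0.2493 hr^-1
Extrapolated tail: C_last / k_e = 4.77 / 0.2493 = 19.134
AUC_0→∞ = 279.14 + 19.134 = 298.274 µg/mL·hr

AUC = 298 µg/mL·hr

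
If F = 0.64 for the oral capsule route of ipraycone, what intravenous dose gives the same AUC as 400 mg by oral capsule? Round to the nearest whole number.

Systemic exposure from an extravascular dose = F × D_ev, so the equivalent IV dose is F × D_ev.
D_iv = F × D_ev = 0.64 × 400 = 256 mg

D_iv = 256 mg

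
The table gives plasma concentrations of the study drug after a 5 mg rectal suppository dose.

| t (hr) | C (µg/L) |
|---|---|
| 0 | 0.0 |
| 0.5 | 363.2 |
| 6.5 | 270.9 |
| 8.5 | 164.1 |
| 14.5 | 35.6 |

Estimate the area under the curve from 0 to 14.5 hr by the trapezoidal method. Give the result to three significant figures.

Trapezoidal AUC_0→14.5:
  [0→0.5]: (0.0+363.2)/2 × 0.5 = 90.8
  [0.5→6.5]: (363.2+270.9)/2 × 6 = 1902.3
  [6.5→8.5]: (270.9+164.1)/2 × 2 = 435.0
  [8.5→14.5]: (164.1+35.6)/2 × 6 = 599.1
  Sum = 3027.2 µg/L·hr

AUC = 3030 µg/L·hr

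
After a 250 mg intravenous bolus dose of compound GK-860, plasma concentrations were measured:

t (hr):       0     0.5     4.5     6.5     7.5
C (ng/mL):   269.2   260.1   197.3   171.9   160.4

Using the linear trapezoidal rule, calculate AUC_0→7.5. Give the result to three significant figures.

Trapezoidal AUC_0→7.5:
  [0→0.5]: (269.2+260.1)/2 × 0.5 = 132.325
  [0.5→4.5]: (260.1+197.3)/2 × 4 = 914.8
  [4.5→6.5]: (197.3+171.9)/2 × 2 = 369.2
  [6.5→7.5]: (171.9+160.4)/2 × 1 = 166.15
  Sum = 1582.475 ng/mL·hr

AUC = 1580 ng/mL·hr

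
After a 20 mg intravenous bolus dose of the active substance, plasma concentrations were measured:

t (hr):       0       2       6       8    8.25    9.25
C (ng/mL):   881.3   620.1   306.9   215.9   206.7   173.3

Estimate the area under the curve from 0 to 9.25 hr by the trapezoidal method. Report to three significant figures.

AUC = 4120 ng/mL·hr

Trapezoidal AUC_0→9.25:
  [0→2]: (881.3+620.1)/2 × 2 = 1501.4
  [2→6]: (620.1+306.9)/2 × 4 = 1854.0
  [6→8]: (306.9+215.9)/2 × 2 = 522.8
  [8→8.25]: (215.9+206.7)/2 × 0.25 = 52.825
  [8.25→9.25]: (206.7+173.3)/2 × 1 = 190.0
  Sum = 4121.025 ng/mL·hr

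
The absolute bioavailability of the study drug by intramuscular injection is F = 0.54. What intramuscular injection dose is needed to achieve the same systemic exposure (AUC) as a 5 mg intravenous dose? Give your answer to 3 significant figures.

For equal systemic exposure: F × D_ev = D_iv
D_ev = D_iv / F = 5 / 0.54 = 9.25926 mg

D_intramuscular = 9.26 mg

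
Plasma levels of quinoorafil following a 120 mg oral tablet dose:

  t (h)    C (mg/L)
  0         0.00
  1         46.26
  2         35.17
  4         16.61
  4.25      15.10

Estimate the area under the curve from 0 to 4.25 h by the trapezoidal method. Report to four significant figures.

AUC = 119.6 mg/L·h

Trapezoidal AUC_0→4.25:
  [0→1]: (0.00+46.26)/2 × 1 = 23.13
  [1→2]: (46.26+35.17)/2 × 1 = 40.715
  [2→4]: (35.17+16.61)/2 × 2 = 51.78
  [4→4.25]: (16.61+15.10)/2 × 0.25 = 3.96375
  Sum = 119.58875 mg/L·h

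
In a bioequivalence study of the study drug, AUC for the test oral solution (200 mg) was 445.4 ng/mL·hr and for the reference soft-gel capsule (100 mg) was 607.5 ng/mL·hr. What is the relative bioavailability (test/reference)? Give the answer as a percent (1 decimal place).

F_rel = (AUC_test/D_test) / (AUC_ref/D_ref)
      = (445.4/200) / (607.5/100)
      = 2.227 / 6.075 = 0.3666 = 36.66%

F_rel = 36.7%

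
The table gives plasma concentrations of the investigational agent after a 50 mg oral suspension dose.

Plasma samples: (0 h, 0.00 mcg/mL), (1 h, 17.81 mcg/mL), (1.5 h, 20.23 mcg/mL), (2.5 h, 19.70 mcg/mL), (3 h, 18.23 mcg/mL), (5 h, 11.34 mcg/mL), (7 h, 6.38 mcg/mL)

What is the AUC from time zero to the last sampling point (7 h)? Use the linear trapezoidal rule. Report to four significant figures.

AUC = 95.15 mcg/mL·h

Trapezoidal AUC_0→7:
  [0→1]: (0.00+17.81)/2 × 1 = 8.905
  [1→1.5]: (17.81+20.23)/2 × 0.5 = 9.51
  [1.5→2.5]: (20.23+19.70)/2 × 1 = 19.965
  [2.5→3]: (19.70+18.23)/2 × 0.5 = 9.4825
  [3→5]: (18.23+11.34)/2 × 2 = 29.57
  [5→7]: (11.34+6.38)/2 × 2 = 17.72
  Sum = 95.1525 mcg/mL·h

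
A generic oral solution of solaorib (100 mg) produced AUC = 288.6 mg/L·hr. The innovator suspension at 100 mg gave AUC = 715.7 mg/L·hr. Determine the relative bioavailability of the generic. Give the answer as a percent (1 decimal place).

F_rel = 40.3%

F_rel = (AUC_test/D_test) / (AUC_ref/D_ref)
      = (288.6/100) / (715.7/100)
      = 2.886 / 7.157 = 0.4032 = 40.32%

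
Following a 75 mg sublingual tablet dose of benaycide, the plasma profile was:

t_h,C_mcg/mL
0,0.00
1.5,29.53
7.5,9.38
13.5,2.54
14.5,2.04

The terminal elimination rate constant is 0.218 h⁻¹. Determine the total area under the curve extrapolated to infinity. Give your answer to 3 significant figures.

AUC = 186 mcg/mL·h

Trapezoidal AUC_0→14.5:
  [0→1.5]: (0.00+29.53)/2 × 1.5 = 22.1475
  [1.5→7.5]: (29.53+9.38)/2 × 6 = 116.73
  [7.5→13.5]: (9.38+2.54)/2 × 6 = 35.76
  [13.5→14.5]: (2.54+2.04)/2 × 1 = 2.29
  Sum = 176.9275 mcg/mL·h
Extrapolated tail: C_last / k_e = 2.04 / 0.218 = 9.358
AUC_0→∞ = 176.9275 + 9.358 = 186.2855 mcg/mL·h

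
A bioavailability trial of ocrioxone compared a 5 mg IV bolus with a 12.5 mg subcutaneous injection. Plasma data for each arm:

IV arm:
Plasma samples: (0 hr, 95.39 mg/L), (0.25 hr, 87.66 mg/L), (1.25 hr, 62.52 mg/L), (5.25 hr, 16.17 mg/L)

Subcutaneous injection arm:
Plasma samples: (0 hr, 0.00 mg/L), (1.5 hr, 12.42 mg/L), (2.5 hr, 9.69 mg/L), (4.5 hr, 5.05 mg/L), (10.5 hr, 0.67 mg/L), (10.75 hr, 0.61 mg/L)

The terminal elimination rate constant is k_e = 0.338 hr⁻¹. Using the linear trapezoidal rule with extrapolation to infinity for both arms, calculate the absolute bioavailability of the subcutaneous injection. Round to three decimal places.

F = 0.072

Trapezoidal AUC_0→5.25 (IV):
  [0→0.25]: (95.39+87.66)/2 × 0.25 = 22.88125
  [0.25→1.25]: (87.66+62.52)/2 × 1 = 75.09
  [1.25→5.25]: (62.52+16.17)/2 × 4 = 157.38
  Sum = 255.35125 mg/L·hr
IV tail: 16.17/0.338 = 47.840; AUC_iv,0→∞ = 255.35125 + 47.840 = 303.19125 mg/L·hr
Trapezoidal AUC_0→10.75 (subcutaneous injection):
  [0→1.5]: (0.00+12.42)/2 × 1.5 = 9.315
  [1.5→2.5]: (12.42+9.69)/2 × 1 = 11.055
  [2.5→4.5]: (9.69+5.05)/2 × 2 = 14.74
  [4.5→10.5]: (5.05+0.67)/2 × 6 = 17.16
  [10.5→10.75]: (0.67+0.61)/2 × 0.25 = 0.16
  Sum = 52.43 mg/L·hr
subcutaneous injection tail: 0.61/0.338 = 1.805; AUC_ev,0→∞ = 52.43 + 1.805 = 54.235 mg/L·hr
F = (AUC_ev/D_ev)/(AUC_iv/D_iv) = (54.235/12.5)/(303.19125/5) = 4.3388/60.63825 = 0.0716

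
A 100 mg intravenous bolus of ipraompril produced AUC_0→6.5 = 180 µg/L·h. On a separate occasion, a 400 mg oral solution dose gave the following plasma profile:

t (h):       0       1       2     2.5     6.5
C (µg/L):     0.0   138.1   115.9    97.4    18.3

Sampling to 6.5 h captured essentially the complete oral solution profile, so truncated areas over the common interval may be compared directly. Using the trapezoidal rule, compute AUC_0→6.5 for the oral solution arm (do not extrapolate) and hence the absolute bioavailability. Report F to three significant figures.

Trapezoidal AUC_0→6.5 (oral solution):
  [0→1]: (0.0+138.1)/2 × 1 = 69.05
  [1→2]: (138.1+115.9)/2 × 1 = 127.0
  [2→2.5]: (115.9+97.4)/2 × 0.5 = 53.325
  [2.5→6.5]: (97.4+18.3)/2 × 4 = 231.4
  Sum = 480.775 µg/L·h
F = (AUC_ev/D_ev)/(AUC_iv/D_iv) = (480.775/400)/(180/100) = 1.2019375/1.8 = 0.6677

F = 0.668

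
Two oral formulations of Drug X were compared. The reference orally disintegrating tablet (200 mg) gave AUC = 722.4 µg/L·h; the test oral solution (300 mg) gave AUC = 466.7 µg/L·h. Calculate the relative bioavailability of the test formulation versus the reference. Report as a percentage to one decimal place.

F_rel = (AUC_test/D_test) / (AUC_ref/D_ref)
      = (466.7/300) / (722.4/200)
      = 1.55567 / 3.612 = 0.4307 = 43.07%

F_rel = 43.1%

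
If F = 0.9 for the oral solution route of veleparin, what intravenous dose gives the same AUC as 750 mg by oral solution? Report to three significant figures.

D_iv = 675 mg

Systemic exposure from an extravascular dose = F × D_ev, so the equivalent IV dose is F × D_ev.
D_iv = F × D_ev = 0.9 × 750 = 675 mg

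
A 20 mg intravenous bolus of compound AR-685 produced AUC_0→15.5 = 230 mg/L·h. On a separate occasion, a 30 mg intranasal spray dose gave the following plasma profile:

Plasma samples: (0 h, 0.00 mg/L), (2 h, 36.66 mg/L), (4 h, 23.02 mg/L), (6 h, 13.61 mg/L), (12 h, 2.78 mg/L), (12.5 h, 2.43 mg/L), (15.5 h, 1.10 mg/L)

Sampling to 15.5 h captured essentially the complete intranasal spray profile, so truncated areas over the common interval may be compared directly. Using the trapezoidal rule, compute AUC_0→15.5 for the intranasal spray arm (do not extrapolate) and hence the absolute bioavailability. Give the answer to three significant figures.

Trapezoidal AUC_0→15.5 (intranasal spray):
  [0→2]: (0.00+36.66)/2 × 2 = 36.66
  [2→4]: (36.66+23.02)/2 × 2 = 59.68
  [4→6]: (23.02+13.61)/2 × 2 = 36.63
  [6→12]: (13.61+2.78)/2 × 6 = 49.17
  [12→12.5]: (2.78+2.43)/2 × 0.5 = 1.3025
  [12.5→15.5]: (2.43+1.10)/2 × 3 = 5.295
  Sum = 188.7375 mg/L·h
F = (AUC_ev/D_ev)/(AUC_iv/D_iv) = (188.7375/30)/(230/20) = 6.29125/11.5 = 0.5471

F = 0.547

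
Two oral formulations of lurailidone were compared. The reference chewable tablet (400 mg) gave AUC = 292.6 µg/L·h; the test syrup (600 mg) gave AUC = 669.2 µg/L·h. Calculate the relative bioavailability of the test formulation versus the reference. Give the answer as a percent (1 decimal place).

F_rel = 152.5%

F_rel = (AUC_test/D_test) / (AUC_ref/D_ref)
      = (669.2/600) / (292.6/400)
      = 1.11533 / 0.7315 = 1.5247 = 152.47%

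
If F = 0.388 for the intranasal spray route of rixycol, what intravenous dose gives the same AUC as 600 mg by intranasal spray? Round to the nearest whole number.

D_iv = 233 mg

Systemic exposure from an extravascular dose = F × D_ev, so the equivalent IV dose is F × D_ev.
D_iv = F × D_ev = 0.388 × 600 = 232.8 mg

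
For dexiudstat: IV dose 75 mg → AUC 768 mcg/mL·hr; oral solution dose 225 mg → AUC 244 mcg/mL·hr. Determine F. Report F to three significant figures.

F = (AUC_ev / D_ev) / (AUC_iv / D_iv)
  = (244/225) / (768/75)
  = 1.08444 / 10.24 = 0.1059

F = 0.106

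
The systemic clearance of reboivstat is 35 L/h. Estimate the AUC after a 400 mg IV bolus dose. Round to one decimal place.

AUC_0→∞ = Dose_iv / CL
        = 400 / 35 = 11.4286 mg/L·h

AUC = 11.4 mg/L·h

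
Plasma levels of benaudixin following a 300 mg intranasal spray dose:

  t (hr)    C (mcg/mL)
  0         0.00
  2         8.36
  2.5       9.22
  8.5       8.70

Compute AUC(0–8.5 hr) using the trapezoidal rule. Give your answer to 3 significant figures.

Trapezoidal AUC_0→8.5:
  [0→2]: (0.00+8.36)/2 × 2 = 8.36
  [2→2.5]: (8.36+9.22)/2 × 0.5 = 4.395
  [2.5→8.5]: (9.22+8.70)/2 × 6 = 53.76
  Sum = 66.515 mcg/mL·hr

AUC = 66.5 mcg/mL·hr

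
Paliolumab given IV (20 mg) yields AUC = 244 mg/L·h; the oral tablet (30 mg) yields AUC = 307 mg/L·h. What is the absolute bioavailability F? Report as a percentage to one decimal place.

F = 83.9%

F = (AUC_ev / D_ev) / (AUC_iv / D_iv)
  = (307/30) / (244/20)
  = 10.2333 / 12.2 = 0.8388
  = 83.88%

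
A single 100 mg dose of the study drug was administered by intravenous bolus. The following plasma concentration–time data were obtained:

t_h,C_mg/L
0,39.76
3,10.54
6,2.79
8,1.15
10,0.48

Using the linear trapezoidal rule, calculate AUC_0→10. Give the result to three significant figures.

AUC = 101 mg/L·h

Trapezoidal AUC_0→10:
  [0→3]: (39.76+10.54)/2 × 3 = 75.45
  [3→6]: (10.54+2.79)/2 × 3 = 19.995
  [6→8]: (2.79+1.15)/2 × 2 = 3.94
  [8→10]: (1.15+0.48)/2 × 2 = 1.63
  Sum = 101.015 mg/L·h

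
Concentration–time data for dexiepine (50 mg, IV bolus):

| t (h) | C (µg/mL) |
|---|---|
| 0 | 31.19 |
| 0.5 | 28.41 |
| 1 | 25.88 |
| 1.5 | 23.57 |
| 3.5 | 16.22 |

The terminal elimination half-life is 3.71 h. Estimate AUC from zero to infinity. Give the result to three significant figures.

Trapezoidal AUC_0→3.5:
  [0→0.5]: (31.19+28.41)/2 × 0.5 = 14.9
  [0.5→1]: (28.41+25.88)/2 × 0.5 = 13.5725
  [1→1.5]: (25.88+23.57)/2 × 0.5 = 12.3625
  [1.5→3.5]: (23.57+16.22)/2 × 2 = 39.79
  Sum = 80.625 µg/mL·h
k_e = ln2 / t½ = 0.693147 / 3.71 = 0.1868 h^-1
Extrapolated tail: C_last / k_e = 16.22 / 0.1868 = 86.831
AUC_0→∞ = 80.625 + 86.831 = 167.456 µg/mL·h

AUC = 167 µg/mL·h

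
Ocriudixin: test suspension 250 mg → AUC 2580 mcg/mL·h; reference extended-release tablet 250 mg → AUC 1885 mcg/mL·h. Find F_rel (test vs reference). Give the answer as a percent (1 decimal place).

F_rel = 136.9%

F_rel = (AUC_test/D_test) / (AUC_ref/D_ref)
      = (2580/250) / (1885/250)
      = 10.32 / 7.54 = 1.3687 = 136.87%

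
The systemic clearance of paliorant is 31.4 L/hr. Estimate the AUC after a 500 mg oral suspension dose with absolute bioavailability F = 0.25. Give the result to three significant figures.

AUC_0→∞ = F × Dose / CL
        = 0.25 × 500 / 31.4 = 3.98089 mg/L·hr

AUC = 3.98 mg/L·hr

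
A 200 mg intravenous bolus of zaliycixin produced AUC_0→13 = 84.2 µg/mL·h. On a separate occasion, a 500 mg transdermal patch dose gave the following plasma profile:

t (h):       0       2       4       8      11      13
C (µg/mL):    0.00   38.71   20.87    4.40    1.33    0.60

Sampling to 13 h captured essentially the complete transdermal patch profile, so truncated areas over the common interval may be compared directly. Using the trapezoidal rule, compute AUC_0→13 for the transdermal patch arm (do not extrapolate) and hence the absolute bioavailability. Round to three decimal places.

F = 0.757

Trapezoidal AUC_0→13 (transdermal patch):
  [0→2]: (0.00+38.71)/2 × 2 = 38.71
  [2→4]: (38.71+20.87)/2 × 2 = 59.58
  [4→8]: (20.87+4.40)/2 × 4 = 50.54
  [8→11]: (4.40+1.33)/2 × 3 = 8.595
  [11→13]: (1.33+0.60)/2 × 2 = 1.93
  Sum = 159.355 µg/mL·h
F = (AUC_ev/D_ev)/(AUC_iv/D_iv) = (159.355/500)/(84.2/200) = 0.31871/0.421 = 0.7570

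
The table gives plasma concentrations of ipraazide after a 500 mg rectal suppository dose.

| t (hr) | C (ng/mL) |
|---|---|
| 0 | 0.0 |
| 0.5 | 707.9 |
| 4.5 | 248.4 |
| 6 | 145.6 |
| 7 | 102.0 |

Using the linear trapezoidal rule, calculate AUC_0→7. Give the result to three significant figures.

Trapezoidal AUC_0→7:
  [0→0.5]: (0.0+707.9)/2 × 0.5 = 176.975
  [0.5→4.5]: (707.9+248.4)/2 × 4 = 1912.6
  [4.5→6]: (248.4+145.6)/2 × 1.5 = 295.5
  [6→7]: (145.6+102.0)/2 × 1 = 123.8
  Sum = 2508.875 ng/mL·hr

AUC = 2510 ng/mL·hr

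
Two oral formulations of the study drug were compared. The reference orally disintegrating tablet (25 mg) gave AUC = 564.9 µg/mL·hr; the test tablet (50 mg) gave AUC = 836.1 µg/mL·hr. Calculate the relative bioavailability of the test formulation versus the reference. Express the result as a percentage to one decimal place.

F_rel = 74.0%

F_rel = (AUC_test/D_test) / (AUC_ref/D_ref)
      = (836.1/50) / (564.9/25)
      = 16.722 / 22.596 = 0.7400 = 74.00%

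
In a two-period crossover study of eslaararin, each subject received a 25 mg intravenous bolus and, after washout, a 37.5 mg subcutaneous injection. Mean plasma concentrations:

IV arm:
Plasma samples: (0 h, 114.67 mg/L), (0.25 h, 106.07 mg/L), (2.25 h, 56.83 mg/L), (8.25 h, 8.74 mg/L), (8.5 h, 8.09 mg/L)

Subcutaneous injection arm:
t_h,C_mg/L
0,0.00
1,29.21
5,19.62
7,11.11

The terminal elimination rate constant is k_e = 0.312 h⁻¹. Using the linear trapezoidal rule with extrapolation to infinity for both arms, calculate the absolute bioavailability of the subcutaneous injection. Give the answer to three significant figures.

Trapezoidal AUC_0→8.5 (IV):
  [0→0.25]: (114.67+106.07)/2 × 0.25 = 27.5925
  [0.25→2.25]: (106.07+56.83)/2 × 2 = 162.9
  [2.25→8.25]: (56.83+8.74)/2 × 6 = 196.71
  [8.25→8.5]: (8.74+8.09)/2 × 0.25 = 2.10375
  Sum = 389.30625 mg/L·h
IV tail: 8.09/0.312 = 25.929; AUC_iv,0→∞ = 389.30625 + 25.929 = 415.23525 mg/L·h
Trapezoidal AUC_0→7 (subcutaneous injection):
  [0→1]: (0.00+29.21)/2 × 1 = 14.605
  [1→5]: (29.21+19.62)/2 × 4 = 97.66
  [5→7]: (19.62+11.11)/2 × 2 = 30.73
  Sum = 142.995 mg/L·h
subcutaneous injection tail: 11.11/0.312 = 35.609; AUC_ev,0→∞ = 142.995 + 35.609 = 178.604 mg/L·h
F = (AUC_ev/D_ev)/(AUC_iv/D_iv) = (178.604/37.5)/(415.23525/25) = 4.76277/16.60941 = 0.2868

F = 0.287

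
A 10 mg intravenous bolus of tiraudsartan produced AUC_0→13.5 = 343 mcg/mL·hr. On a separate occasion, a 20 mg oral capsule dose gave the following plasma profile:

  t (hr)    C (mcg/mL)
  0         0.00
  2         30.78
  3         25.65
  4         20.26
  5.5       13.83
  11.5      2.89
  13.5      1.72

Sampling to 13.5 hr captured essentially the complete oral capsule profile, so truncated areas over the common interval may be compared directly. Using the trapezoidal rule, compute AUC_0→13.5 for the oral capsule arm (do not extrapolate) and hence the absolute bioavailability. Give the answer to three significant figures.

F = 0.237

Trapezoidal AUC_0→13.5 (oral capsule):
  [0→2]: (0.00+30.78)/2 × 2 = 30.78
  [2→3]: (30.78+25.65)/2 × 1 = 28.215
  [3→4]: (25.65+20.26)/2 × 1 = 22.955
  [4→5.5]: (20.26+13.83)/2 × 1.5 = 25.5675
  [5.5→11.5]: (13.83+2.89)/2 × 6 = 50.16
  [11.5→13.5]: (2.89+1.72)/2 × 2 = 4.61
  Sum = 162.2875 mcg/mL·hr
F = (AUC_ev/D_ev)/(AUC_iv/D_iv) = (162.2875/20)/(343/10) = 8.114375/34.3 = 0.2366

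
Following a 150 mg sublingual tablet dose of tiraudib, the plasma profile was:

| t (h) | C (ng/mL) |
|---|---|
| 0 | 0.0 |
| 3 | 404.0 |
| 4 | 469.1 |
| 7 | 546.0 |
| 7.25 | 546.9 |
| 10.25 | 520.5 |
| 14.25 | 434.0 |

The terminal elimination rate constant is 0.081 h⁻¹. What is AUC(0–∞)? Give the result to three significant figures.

Trapezoidal AUC_0→14.25:
  [0→3]: (0.0+404.0)/2 × 3 = 606.0
  [3→4]: (404.0+469.1)/2 × 1 = 436.55
  [4→7]: (469.1+546.0)/2 × 3 = 1522.65
  [7→7.25]: (546.0+546.9)/2 × 0.25 = 136.6125
  [7.25→10.25]: (546.9+520.5)/2 × 3 = 1601.1
  [10.25→14.25]: (520.5+434.0)/2 × 4 = 1909.0
  Sum = 6211.9125 ng/mL·h
Extrapolated tail: C_last / k_e = 434.0 / 0.081 = 5358.025
AUC_0→∞ = 6211.9125 + 5358.025 = 11569.9375 ng/mL·h

AUC = 11600 ng/mL·h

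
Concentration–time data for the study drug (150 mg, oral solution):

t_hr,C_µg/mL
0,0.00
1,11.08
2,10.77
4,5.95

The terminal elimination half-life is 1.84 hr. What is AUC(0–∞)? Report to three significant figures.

AUC = 49.0 µg/mL·hr

Trapezoidal AUC_0→4:
  [0→1]: (0.00+11.08)/2 × 1 = 5.54
  [1→2]: (11.08+10.77)/2 × 1 = 10.925
  [2→4]: (10.77+5.95)/2 × 2 = 16.72
  Sum = 33.185 µg/mL·hr
k_e = ln2 / t½ = 0.693147 / 1.84 = 0.3767 hr^-1
Extrapolated tail: C_last / k_e = 5.95 / 0.3767 = 15.795
AUC_0→∞ = 33.185 + 15.795 = 48.98 µg/mL·hr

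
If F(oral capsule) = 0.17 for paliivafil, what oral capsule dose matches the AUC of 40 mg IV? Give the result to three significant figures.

D_oral = 235 mg

For equal systemic exposure: F × D_ev = D_iv
D_ev = D_iv / F = 40 / 0.17 = 235.294 mg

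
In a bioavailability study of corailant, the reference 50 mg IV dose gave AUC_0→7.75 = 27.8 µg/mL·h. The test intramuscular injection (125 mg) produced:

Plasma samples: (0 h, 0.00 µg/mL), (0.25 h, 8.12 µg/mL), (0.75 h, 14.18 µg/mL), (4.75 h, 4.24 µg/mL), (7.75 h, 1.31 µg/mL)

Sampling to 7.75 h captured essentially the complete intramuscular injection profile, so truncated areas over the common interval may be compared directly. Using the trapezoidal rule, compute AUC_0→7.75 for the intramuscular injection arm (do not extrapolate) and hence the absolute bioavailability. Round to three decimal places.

F = 0.745

Trapezoidal AUC_0→7.75 (intramuscular injection):
  [0→0.25]: (0.00+8.12)/2 × 0.25 = 1.015
  [0.25→0.75]: (8.12+14.18)/2 × 0.5 = 5.575
  [0.75→4.75]: (14.18+4.24)/2 × 4 = 36.84
  [4.75→7.75]: (4.24+1.31)/2 × 3 = 8.325
  Sum = 51.755 µg/mL·h
F = (AUC_ev/D_ev)/(AUC_iv/D_iv) = (51.755/125)/(27.8/50) = 0.41404/0.556 = 0.7447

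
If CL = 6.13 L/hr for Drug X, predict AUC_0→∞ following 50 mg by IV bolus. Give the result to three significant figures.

AUC = 8.16 mg/L·hr

AUC_0→∞ = Dose_iv / CL
        = 50 / 6.13 = 8.15661 mg/L·hr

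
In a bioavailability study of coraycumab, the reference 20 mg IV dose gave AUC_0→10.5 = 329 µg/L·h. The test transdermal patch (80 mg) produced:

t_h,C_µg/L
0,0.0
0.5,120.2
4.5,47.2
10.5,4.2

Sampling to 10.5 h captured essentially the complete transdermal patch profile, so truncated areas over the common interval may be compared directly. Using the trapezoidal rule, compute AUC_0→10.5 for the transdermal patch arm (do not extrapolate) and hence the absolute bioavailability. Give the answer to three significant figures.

F = 0.394

Trapezoidal AUC_0→10.5 (transdermal patch):
  [0→0.5]: (0.0+120.2)/2 × 0.5 = 30.05
  [0.5→4.5]: (120.2+47.2)/2 × 4 = 334.8
  [4.5→10.5]: (47.2+4.2)/2 × 6 = 154.2
  Sum = 519.05 µg/L·h
F = (AUC_ev/D_ev)/(AUC_iv/D_iv) = (519.05/80)/(329/20) = 6.488125/16.45 = 0.3944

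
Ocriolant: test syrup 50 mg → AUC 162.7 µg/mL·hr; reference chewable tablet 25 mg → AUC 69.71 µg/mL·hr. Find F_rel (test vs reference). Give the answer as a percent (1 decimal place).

F_rel = (AUC_test/D_test) / (AUC_ref/D_ref)
      = (162.7/50) / (69.71/25)
      = 3.254 / 2.7884 = 1.1670 = 116.70%

F_rel = 116.7%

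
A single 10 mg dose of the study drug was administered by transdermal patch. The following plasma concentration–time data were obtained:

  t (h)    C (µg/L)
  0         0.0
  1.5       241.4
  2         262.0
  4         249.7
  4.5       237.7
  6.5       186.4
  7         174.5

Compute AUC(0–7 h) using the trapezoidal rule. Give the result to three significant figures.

Trapezoidal AUC_0→7:
  [0→1.5]: (0.0+241.4)/2 × 1.5 = 181.05
  [1.5→2]: (241.4+262.0)/2 × 0.5 = 125.85
  [2→4]: (262.0+249.7)/2 × 2 = 511.7
  [4→4.5]: (249.7+237.7)/2 × 0.5 = 121.85
  [4.5→6.5]: (237.7+186.4)/2 × 2 = 424.1
  [6.5→7]: (186.4+174.5)/2 × 0.5 = 90.225
  Sum = 1454.775 µg/L·h

AUC = 1450 µg/L·h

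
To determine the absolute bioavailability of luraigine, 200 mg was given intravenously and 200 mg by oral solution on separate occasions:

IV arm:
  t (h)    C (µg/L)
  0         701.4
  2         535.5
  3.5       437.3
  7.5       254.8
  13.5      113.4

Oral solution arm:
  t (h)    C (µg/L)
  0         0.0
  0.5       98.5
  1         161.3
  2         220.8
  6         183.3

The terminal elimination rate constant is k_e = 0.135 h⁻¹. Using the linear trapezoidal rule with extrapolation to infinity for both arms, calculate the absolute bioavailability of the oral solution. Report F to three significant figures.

Trapezoidal AUC_0→13.5 (IV):
  [0→2]: (701.4+535.5)/2 × 2 = 1236.9
  [2→3.5]: (535.5+437.3)/2 × 1.5 = 729.6
  [3.5→7.5]: (437.3+254.8)/2 × 4 = 1384.2
  [7.5→13.5]: (254.8+113.4)/2 × 6 = 1104.6
  Sum = 4455.3 µg/L·h
IV tail: 113.4/0.135 = 840.000; AUC_iv,0→∞ = 4455.3 + 840.000 = 5295.3 µg/L·h
Trapezoidal AUC_0→6 (oral solution):
  [0→0.5]: (0.0+98.5)/2 × 0.5 = 24.625
  [0.5→1]: (98.5+161.3)/2 × 0.5 = 64.95
  [1→2]: (161.3+220.8)/2 × 1 = 191.05
  [2→6]: (220.8+183.3)/2 × 4 = 808.2
  Sum = 1088.825 µg/L·h
oral solution tail: 183.3/0.135 = 1357.778; AUC_ev,0→∞ = 1088.825 + 1357.778 = 2446.603 µg/L·h
F = (AUC_ev/D_ev)/(AUC_iv/D_iv) = (2446.603/200)/(5295.3/200) = 12.233015/26.4765 = 0.4620

F = 0.462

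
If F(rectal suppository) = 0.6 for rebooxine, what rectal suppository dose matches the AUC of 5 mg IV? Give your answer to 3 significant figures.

For equal systemic exposure: F × D_ev = D_iv
D_ev = D_iv / F = 5 / 0.6 = 8.33333 mg

D_rectal = 8.33 mg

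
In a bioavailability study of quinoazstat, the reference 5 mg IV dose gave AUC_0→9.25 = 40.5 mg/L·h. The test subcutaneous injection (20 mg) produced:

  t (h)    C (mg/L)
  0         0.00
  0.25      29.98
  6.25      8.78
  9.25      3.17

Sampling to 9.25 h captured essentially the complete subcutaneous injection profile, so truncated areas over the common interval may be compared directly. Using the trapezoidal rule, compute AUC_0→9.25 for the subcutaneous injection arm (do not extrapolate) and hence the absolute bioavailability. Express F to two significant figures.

Trapezoidal AUC_0→9.25 (subcutaneous injection):
  [0→0.25]: (0.00+29.98)/2 × 0.25 = 3.7475
  [0.25→6.25]: (29.98+8.78)/2 × 6 = 116.28
  [6.25→9.25]: (8.78+3.17)/2 × 3 = 17.925
  Sum = 137.9525 mg/L·h
F = (AUC_ev/D_ev)/(AUC_iv/D_iv) = (137.9525/20)/(40.5/5) = 6.897625/8.1 = 0.8516

F = 0.85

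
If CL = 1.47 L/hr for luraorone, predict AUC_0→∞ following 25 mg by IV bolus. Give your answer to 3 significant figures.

AUC = 17.0 mg/L·hr

AUC_0→∞ = Dose_iv / CL
        = 25 / 1.47 = 17.0068 mg/L·hr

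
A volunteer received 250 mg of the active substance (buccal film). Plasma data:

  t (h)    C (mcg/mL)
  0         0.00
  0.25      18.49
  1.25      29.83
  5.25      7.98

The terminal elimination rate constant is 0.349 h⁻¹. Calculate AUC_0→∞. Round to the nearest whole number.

AUC = 125 mcg/mL·h

Trapezoidal AUC_0→5.25:
  [0→0.25]: (0.00+18.49)/2 × 0.25 = 2.31125
  [0.25→1.25]: (18.49+29.83)/2 × 1 = 24.16
  [1.25→5.25]: (29.83+7.98)/2 × 4 = 75.62
  Sum = 102.09125 mcg/mL·h
Extrapolated tail: C_last / k_e = 7.98 / 0.349 = 22.865
AUC_0→∞ = 102.09125 + 22.865 = 124.95625 mcg/mL·h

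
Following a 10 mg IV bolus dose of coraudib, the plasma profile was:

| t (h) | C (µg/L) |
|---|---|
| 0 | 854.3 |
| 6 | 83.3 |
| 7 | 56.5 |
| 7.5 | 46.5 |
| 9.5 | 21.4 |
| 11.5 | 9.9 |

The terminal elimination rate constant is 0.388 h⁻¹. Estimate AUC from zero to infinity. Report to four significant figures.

AUC = 3033 µg/L·h

Trapezoidal AUC_0→11.5:
  [0→6]: (854.3+83.3)/2 × 6 = 2812.8
  [6→7]: (83.3+56.5)/2 × 1 = 69.9
  [7→7.5]: (56.5+46.5)/2 × 0.5 = 25.75
  [7.5→9.5]: (46.5+21.4)/2 × 2 = 67.9
  [9.5→11.5]: (21.4+9.9)/2 × 2 = 31.3
  Sum = 3007.65 µg/L·h
Extrapolated tail: C_last / k_e = 9.9 / 0.388 = 25.515
AUC_0→∞ = 3007.65 + 25.515 = 3033.165 µg/L·h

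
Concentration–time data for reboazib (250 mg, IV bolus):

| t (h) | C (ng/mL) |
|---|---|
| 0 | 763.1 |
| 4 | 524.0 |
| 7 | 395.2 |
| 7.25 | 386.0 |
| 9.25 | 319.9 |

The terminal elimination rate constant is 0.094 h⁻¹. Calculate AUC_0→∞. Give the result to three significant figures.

AUC = 8160 ng/mL·h

Trapezoidal AUC_0→9.25:
  [0→4]: (763.1+524.0)/2 × 4 = 2574.2
  [4→7]: (524.0+395.2)/2 × 3 = 1378.8
  [7→7.25]: (395.2+386.0)/2 × 0.25 = 97.65
  [7.25→9.25]: (386.0+319.9)/2 × 2 = 705.9
  Sum = 4756.55 ng/mL·h
Extrapolated tail: C_last / k_e = 319.9 / 0.094 = 3403.191
AUC_0→∞ = 4756.55 + 3403.191 = 8159.741 ng/mL·h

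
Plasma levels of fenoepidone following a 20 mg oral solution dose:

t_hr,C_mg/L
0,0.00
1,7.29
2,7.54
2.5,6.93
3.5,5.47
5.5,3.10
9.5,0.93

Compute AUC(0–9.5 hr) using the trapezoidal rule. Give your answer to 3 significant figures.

Trapezoidal AUC_0→9.5:
  [0→1]: (0.00+7.29)/2 × 1 = 3.645
  [1→2]: (7.29+7.54)/2 × 1 = 7.415
  [2→2.5]: (7.54+6.93)/2 × 0.5 = 3.6175
  [2.5→3.5]: (6.93+5.47)/2 × 1 = 6.2
  [3.5→5.5]: (5.47+3.10)/2 × 2 = 8.57
  [5.5→9.5]: (3.10+0.93)/2 × 4 = 8.06
  Sum = 37.5075 mg/L·hr

AUC = 37.5 mg/L·hr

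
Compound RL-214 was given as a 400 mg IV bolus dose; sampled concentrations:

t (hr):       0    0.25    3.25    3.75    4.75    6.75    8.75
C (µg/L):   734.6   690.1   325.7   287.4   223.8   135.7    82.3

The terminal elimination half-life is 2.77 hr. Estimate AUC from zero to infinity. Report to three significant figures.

Trapezoidal AUC_0→8.75:
  [0→0.25]: (734.6+690.1)/2 × 0.25 = 178.0875
  [0.25→3.25]: (690.1+325.7)/2 × 3 = 1523.7
  [3.25→3.75]: (325.7+287.4)/2 × 0.5 = 153.275
  [3.75→4.75]: (287.4+223.8)/2 × 1 = 255.6
  [4.75→6.75]: (223.8+135.7)/2 × 2 = 359.5
  [6.75→8.75]: (135.7+82.3)/2 × 2 = 218.0
  Sum = 2688.1625 µg/L·hr
k_e = ln2 / t½ = 0.693147 / 2.77 = 0.2502 hr^-1
Extrapolated tail: C_last / k_e = 82.3 / 0.2502 = 328.937
AUC_0→∞ = 2688.1625 + 328.937 = 3017.0995 µg/L·hr

AUC = 3020 µg/L·hr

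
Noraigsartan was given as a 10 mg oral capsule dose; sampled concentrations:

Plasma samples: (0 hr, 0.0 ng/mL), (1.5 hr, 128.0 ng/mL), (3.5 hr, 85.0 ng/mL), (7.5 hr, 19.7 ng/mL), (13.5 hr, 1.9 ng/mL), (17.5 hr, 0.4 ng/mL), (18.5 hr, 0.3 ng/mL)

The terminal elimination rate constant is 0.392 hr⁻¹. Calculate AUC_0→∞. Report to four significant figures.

AUC = 588.9 ng/mL·hr

Trapezoidal AUC_0→18.5:
  [0→1.5]: (0.0+128.0)/2 × 1.5 = 96.0
  [1.5→3.5]: (128.0+85.0)/2 × 2 = 213.0
  [3.5→7.5]: (85.0+19.7)/2 × 4 = 209.4
  [7.5→13.5]: (19.7+1.9)/2 × 6 = 64.8
  [13.5→17.5]: (1.9+0.4)/2 × 4 = 4.6
  [17.5→18.5]: (0.4+0.3)/2 × 1 = 0.35
  Sum = 588.15 ng/mL·hr
Extrapolated tail: C_last / k_e = 0.3 / 0.392 = 0.765
AUC_0→∞ = 588.15 + 0.765 = 588.915 ng/mL·hr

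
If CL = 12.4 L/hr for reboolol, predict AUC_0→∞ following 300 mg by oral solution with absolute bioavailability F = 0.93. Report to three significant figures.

AUC = 22.5 mg/L·hr

AUC_0→∞ = F × Dose / CL
        = 0.93 × 300 / 12.4 = 22.5 mg/L·hr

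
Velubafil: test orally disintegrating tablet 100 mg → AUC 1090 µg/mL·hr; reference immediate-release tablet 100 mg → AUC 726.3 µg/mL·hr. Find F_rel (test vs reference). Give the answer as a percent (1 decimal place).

F_rel = 150.1%

F_rel = (AUC_test/D_test) / (AUC_ref/D_ref)
      = (1090/100) / (726.3/100)
      = 10.9 / 7.263 = 1.5008 = 150.08%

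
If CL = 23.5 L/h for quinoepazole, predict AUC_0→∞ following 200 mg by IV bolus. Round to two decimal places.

AUC_0→∞ = Dose_iv / CL
        = 200 / 23.5 = 8.51064 mg/L·h

AUC = 8.51 mg/L·h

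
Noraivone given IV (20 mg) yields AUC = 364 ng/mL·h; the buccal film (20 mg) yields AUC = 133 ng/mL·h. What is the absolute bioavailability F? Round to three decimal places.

F = (AUC_ev / D_ev) / (AUC_iv / D_iv)
  = (133/20) / (364/20)
  = 6.65 / 18.2 = 0.3654

F = 0.365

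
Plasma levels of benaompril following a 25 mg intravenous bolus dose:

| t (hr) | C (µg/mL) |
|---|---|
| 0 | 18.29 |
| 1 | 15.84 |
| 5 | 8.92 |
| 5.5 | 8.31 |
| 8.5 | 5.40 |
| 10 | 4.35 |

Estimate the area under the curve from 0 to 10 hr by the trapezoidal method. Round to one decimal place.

Trapezoidal AUC_0→10:
  [0→1]: (18.29+15.84)/2 × 1 = 17.065
  [1→5]: (15.84+8.92)/2 × 4 = 49.52
  [5→5.5]: (8.92+8.31)/2 × 0.5 = 4.3075
  [5.5→8.5]: (8.31+5.40)/2 × 3 = 20.565
  [8.5→10]: (5.40+4.35)/2 × 1.5 = 7.3125
  Sum = 98.77 µg/mL·hr

AUC = 98.8 µg/mL·hr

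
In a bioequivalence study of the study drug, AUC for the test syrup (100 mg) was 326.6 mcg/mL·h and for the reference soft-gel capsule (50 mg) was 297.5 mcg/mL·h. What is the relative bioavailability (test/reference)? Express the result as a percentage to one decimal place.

F_rel = 54.9%

F_rel = (AUC_test/D_test) / (AUC_ref/D_ref)
      = (326.6/100) / (297.5/50)
      = 3.266 / 5.95 = 0.5489 = 54.89%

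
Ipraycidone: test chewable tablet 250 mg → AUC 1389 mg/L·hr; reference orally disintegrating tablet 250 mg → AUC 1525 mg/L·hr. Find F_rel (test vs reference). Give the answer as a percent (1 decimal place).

F_rel = (AUC_test/D_test) / (AUC_ref/D_ref)
      = (1389/250) / (1525/250)
      = 5.556 / 6.1 = 0.9108 = 91.08%

F_rel = 91.1%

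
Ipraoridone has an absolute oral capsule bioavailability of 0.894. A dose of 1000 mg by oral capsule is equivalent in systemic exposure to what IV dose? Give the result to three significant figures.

D_iv = 894 mg

Systemic exposure from an extravascular dose = F × D_ev, so the equivalent IV dose is F × D_ev.
D_iv = F × D_ev = 0.894 × 1000 = 894 mg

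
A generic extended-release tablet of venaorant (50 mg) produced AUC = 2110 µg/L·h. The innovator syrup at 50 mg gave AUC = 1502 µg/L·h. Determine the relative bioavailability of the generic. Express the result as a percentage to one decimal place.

F_rel = (AUC_test/D_test) / (AUC_ref/D_ref)
      = (2110/50) / (1502/50)
      = 42.2 / 30.04 = 1.4048 = 140.48%

F_rel = 140.5%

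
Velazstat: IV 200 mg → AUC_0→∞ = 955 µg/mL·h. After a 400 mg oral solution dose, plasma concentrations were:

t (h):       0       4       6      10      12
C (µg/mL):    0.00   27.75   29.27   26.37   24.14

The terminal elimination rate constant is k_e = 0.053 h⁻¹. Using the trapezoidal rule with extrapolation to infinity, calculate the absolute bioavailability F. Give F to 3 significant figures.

Trapezoidal AUC_0→12 (oral solution):
  [0→4]: (0.00+27.75)/2 × 4 = 55.5
  [4→6]: (27.75+29.27)/2 × 2 = 57.02
  [6→10]: (29.27+26.37)/2 × 4 = 111.28
  [10→12]: (26.37+24.14)/2 × 2 = 50.51
  Sum = 274.31 µg/mL·h
Tail: C_last/k_e = 24.14/0.053 = 455.472
AUC_0→∞ (oral solution) = 274.31 + 455.472 = 729.782 µg/mL·h
F = (AUC_ev/D_ev)/(AUC_iv/D_iv) = (729.782/400)/(955/200) = 1.824455/4.775 = 0.3821

F = 0.382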